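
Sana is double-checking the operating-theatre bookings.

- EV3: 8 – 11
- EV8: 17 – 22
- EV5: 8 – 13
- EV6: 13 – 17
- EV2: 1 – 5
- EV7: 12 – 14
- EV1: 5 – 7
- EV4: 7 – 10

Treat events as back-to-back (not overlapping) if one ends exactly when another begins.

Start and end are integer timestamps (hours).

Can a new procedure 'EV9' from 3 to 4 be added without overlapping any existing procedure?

EV2: starts 1 before EV9 ends 4, and ends 5 after EV9 starts 3 → overlap.
EV1: starts 5 at or after EV9 ends 4 → clear.
EV4: starts 7 at or after EV9 ends 4 → clear.
EV3: starts 8 at or after EV9 ends 4 → clear.
EV5: starts 8 at or after EV9 ends 4 → clear.
EV7: starts 12 at or after EV9 ends 4 → clear.
EV6: starts 13 at or after EV9 ends 4 → clear.
EV8: starts 17 at or after EV9 ends 4 → clear.
EV9 overlaps EV2.

No — it overlaps EV2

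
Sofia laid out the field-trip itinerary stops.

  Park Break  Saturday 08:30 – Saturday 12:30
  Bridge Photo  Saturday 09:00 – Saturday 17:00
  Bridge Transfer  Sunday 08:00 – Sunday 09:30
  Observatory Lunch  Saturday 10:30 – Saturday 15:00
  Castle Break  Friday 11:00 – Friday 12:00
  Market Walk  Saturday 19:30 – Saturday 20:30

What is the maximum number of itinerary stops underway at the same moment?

Sweep the timeline, counting +1 at each start and −1 at each end (ends before starts at a tie):
Friday 11:00 start Castle Break → 1
Friday 12:00 end Castle Break → 0
Saturday 08:30 start Park Break → 1
Saturday 09:00 start Bridge Photo → 2
Saturday 10:30 start Observatory Lunch → 3
Saturday 12:30 end Park Break → 2
Saturday 15:00 end Observatory Lunch → 1
Saturday 17:00 end Bridge Photo → 0
Saturday 19:30 start Market Walk → 1
Saturday 20:30 end Market Walk → 0
Sunday 08:00 start Bridge Transfer → 1
Sunday 09:30 end Bridge Transfer → 0
Peak is 3, at Saturday 10:30 (Bridge Photo, Observatory Lunch, Park Break).

3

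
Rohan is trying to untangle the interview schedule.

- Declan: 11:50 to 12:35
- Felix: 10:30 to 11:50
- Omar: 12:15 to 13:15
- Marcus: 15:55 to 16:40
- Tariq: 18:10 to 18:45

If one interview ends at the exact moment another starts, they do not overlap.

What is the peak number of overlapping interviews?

Sweep the timeline, counting +1 at each start and −1 at each end (ends before starts at a tie):
10:30 start Felix → 1
11:50 end Felix → 0
11:50 start Declan → 1
12:15 start Omar → 2
12:35 end Declan → 1
13:15 end Omar → 0
15:55 start Marcus → 1
16:40 end Marcus → 0
18:10 start Tariq → 1
18:45 end Tariq → 0
Peak is 2, at 12:15 (Declan, Omar).

2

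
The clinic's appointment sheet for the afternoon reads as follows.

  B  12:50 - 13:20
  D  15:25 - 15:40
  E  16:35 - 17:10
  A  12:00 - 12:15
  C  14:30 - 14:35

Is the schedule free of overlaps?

Yes

Check each pair: they overlap iff neither finishes before the other starts.
Sorted by start: A, B, C, D, E.
B starts after A ends, so A has no further overlaps.
C starts after B ends, so B has no further overlaps.
D starts after C ends, so C has no further overlaps.
E starts after D ends.
Every pair is clear; the schedule has no overlaps.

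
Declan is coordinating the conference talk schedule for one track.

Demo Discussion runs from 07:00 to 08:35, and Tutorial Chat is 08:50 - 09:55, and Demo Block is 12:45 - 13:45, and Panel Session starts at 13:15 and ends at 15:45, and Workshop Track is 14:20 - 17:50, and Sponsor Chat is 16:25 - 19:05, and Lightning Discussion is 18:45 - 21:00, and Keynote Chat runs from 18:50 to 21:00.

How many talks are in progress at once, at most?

3

Sort all start/end points and keep a running count:
07:00 start Demo Discussion → 1
08:35 end Demo Discussion → 0
08:50 start Tutorial Chat → 1
09:55 end Tutorial Chat → 0
12:45 start Demo Block → 1
13:15 start Panel Session → 2
13:45 end Demo Block → 1
14:20 start Workshop Track → 2
15:45 end Panel Session → 1
16:25 start Sponsor Chat → 2
17:50 end Workshop Track → 1
18:45 start Lightning Discussion → 2
18:50 start Keynote Chat → 3
19:05 end Sponsor Chat → 2
21:00 end Keynote Chat → 1
21:00 end Lightning Discussion → 0
Peak is 3, at 18:50 (Keynote Chat, Lightning Discussion, Sponsor Chat).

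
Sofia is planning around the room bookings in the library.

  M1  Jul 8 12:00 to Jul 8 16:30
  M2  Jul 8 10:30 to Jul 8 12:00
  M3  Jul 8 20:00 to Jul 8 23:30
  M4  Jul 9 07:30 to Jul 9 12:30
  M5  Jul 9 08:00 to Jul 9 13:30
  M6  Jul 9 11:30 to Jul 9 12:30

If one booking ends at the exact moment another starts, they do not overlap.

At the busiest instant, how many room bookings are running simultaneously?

Walk through starts and ends in time order (an end at T is processed before a start at T):
Jul 8 10:30 start M2 → 1
Jul 8 12:00 end M2 → 0
Jul 8 12:00 start M1 → 1
Jul 8 16:30 end M1 → 0
Jul 8 20:00 start M3 → 1
Jul 8 23:30 end M3 → 0
Jul 9 07:30 start M4 → 1
Jul 9 08:00 start M5 → 2
Jul 9 11:30 start M6 → 3
Jul 9 12:30 end M4 → 2
Jul 9 12:30 end M6 → 1
Jul 9 13:30 end M5 → 0
Peak is 3, at Jul 9 11:30 (M4, M5, M6).

3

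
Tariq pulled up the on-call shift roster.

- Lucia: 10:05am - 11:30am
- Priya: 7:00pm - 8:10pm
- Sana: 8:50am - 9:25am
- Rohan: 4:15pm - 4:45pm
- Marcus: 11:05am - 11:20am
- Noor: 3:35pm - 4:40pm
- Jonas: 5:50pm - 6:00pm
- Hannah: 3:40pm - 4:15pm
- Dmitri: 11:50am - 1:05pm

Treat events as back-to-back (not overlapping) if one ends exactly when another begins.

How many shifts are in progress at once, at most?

2

Walk through starts and ends in time order (an end at T is processed before a start at T):
8:50am start Sana → 1
9:25am end Sana → 0
10:05am start Lucia → 1
11:05am start Marcus → 2
11:20am end Marcus → 1
11:30am end Lucia → 0
11:50am start Dmitri → 1
1:05pm end Dmitri → 0
3:35pm start Noor → 1
3:40pm start Hannah → 2
4:15pm end Hannah → 1
4:15pm start Rohan → 2
4:40pm end Noor → 1
4:45pm end Rohan → 0
5:50pm start Jonas → 1
6:00pm end Jonas → 0
7:00pm start Priya → 1
8:10pm end Priya → 0
Peak is 2, at 11:05am (Lucia, Marcus).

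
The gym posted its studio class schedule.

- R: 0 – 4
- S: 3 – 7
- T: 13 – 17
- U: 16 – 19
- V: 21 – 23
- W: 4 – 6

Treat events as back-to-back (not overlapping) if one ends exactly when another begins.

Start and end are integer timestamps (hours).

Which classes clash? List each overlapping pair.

R & S, S & W, T & U

Check each pair: they overlap iff neither finishes before the other starts.
Sorted by start: R, S, W, T, U, V.
S starts before R ends → R and S overlap.
W starts exactly when R ends (back-to-back, no overlap), so nothing later overlaps R either.
W starts before S ends → S and W overlap.
T starts after S ends, so nothing later overlaps S either.
T starts after W ends, so nothing later overlaps W either.
U starts before T ends → T and U overlap.
V starts after T ends.
V starts after U ends.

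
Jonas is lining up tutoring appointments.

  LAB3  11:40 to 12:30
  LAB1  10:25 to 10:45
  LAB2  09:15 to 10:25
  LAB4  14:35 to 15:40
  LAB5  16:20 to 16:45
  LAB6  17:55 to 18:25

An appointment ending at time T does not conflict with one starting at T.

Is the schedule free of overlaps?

Sorted by start: LAB2, LAB1, LAB3, LAB4, LAB5, LAB6.
LAB1 starts exactly when LAB2 ends (back-to-back, no overlap), so LAB2 has no further overlaps.
LAB3 starts after LAB1 ends, so LAB1 has no further overlaps.
LAB4 starts after LAB3 ends, so LAB3 has no further overlaps.
LAB5 starts after LAB4 ends, so LAB4 has no further overlaps.
LAB6 starts after LAB5 ends.
Every pair is clear; the schedule has no overlaps.

Yes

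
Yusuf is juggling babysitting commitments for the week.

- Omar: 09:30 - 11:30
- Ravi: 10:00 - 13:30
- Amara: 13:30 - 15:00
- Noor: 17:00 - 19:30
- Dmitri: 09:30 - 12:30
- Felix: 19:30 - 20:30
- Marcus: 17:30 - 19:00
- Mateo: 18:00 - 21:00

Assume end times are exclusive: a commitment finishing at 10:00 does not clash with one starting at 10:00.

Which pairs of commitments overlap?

Sorted by start: Dmitri, Omar, Ravi, Amara, Noor, Marcus, Mateo, Felix.
Omar starts before Dmitri ends → Dmitri and Omar overlap.
Ravi starts before Dmitri ends → Dmitri and Ravi overlap.
Amara starts after Dmitri ends — done with Dmitri.
Ravi starts before Omar ends → Omar and Ravi overlap.
Amara starts after Omar ends — done with Omar.
Amara starts exactly when Ravi ends (back-to-back, no overlap) — done with Ravi.
Noor starts after Amara ends — done with Amara.
Marcus starts before Noor ends → Noor and Marcus overlap.
Mateo starts before Noor ends → Noor and Mateo overlap.
Felix starts exactly when Noor ends (back-to-back, no overlap).
Mateo starts before Marcus ends → Marcus and Mateo overlap.
Felix starts after Marcus ends.
Felix starts before Mateo ends → Mateo and Felix overlap.

Dmitri & Omar, Dmitri & Ravi, Felix & Mateo, Marcus & Mateo, Marcus & Noor, Mateo & Noor, Omar & Ravi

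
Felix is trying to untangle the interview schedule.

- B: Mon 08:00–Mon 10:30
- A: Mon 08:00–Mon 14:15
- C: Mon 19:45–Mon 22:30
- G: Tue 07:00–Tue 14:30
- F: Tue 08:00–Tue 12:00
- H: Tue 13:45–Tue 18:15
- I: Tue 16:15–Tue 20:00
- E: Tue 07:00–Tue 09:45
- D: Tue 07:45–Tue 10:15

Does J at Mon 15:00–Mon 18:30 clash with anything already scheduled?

A: ends Mon 14:15 at or before J starts Mon 15:00 → clear.
B: ends Mon 10:30 at or before J starts Mon 15:00 → clear.
C: starts Mon 19:45 at or after J ends Mon 18:30 → clear.
E: starts Tue 07:00 at or after J ends Mon 18:30 → clear.
G: starts Tue 07:00 at or after J ends Mon 18:30 → clear.
D: starts Tue 07:45 at or after J ends Mon 18:30 → clear.
F: starts Tue 08:00 at or after J ends Mon 18:30 → clear.
H: starts Tue 13:45 at or after J ends Mon 18:30 → clear.
I: starts Tue 16:15 at or after J ends Mon 18:30 → clear.

No — it doesn't clash with anything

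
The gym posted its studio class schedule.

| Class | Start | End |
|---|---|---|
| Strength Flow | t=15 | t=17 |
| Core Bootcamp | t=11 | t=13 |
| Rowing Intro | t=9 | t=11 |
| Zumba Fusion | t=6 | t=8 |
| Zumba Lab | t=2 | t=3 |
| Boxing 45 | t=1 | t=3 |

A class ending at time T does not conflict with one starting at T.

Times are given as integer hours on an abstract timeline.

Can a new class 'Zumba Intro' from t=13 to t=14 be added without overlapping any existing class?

Boxing 45: ends t=3 at or before Zumba Intro starts t=13 → clear.
Zumba Lab: ends t=3 at or before Zumba Intro starts t=13 → clear.
Zumba Fusion: ends t=8 at or before Zumba Intro starts t=13 → clear.
Rowing Intro: ends t=11 at or before Zumba Intro starts t=13 → clear.
Core Bootcamp: ends t=13 at or before Zumba Intro starts t=13 → clear.
Strength Flow: starts t=15 at or after Zumba Intro ends t=14 → clear.

Yes — the slot is free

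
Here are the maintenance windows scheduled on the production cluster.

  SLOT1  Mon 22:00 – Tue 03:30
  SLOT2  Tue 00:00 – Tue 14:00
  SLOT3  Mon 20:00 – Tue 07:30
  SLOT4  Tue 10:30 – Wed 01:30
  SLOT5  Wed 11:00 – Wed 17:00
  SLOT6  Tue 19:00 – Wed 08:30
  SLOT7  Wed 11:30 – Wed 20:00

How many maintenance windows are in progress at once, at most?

Sweep the timeline, counting +1 at each start and −1 at each end (ends before starts at a tie):
Mon 20:00 start SLOT3 → 1
Mon 22:00 start SLOT1 → 2
Tue 00:00 start SLOT2 → 3
Tue 03:30 end SLOT1 → 2
Tue 07:30 end SLOT3 → 1
Tue 10:30 start SLOT4 → 2
Tue 14:00 end SLOT2 → 1
Tue 19:00 start SLOT6 → 2
Wed 01:30 end SLOT4 → 1
Wed 08:30 end SLOT6 → 0
Wed 11:00 start SLOT5 → 1
Wed 11:30 start SLOT7 → 2
Wed 17:00 end SLOT5 → 1
Wed 20:00 end SLOT7 → 0
Peak is 3, at Tue 00:00 (SLOT1, SLOT2, SLOT3).

3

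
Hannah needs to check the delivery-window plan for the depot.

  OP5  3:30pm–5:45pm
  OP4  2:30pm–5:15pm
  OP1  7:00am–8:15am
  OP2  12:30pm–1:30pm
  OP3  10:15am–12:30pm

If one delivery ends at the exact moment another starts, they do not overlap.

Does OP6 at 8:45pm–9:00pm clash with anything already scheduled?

OP1: ends 8:15am at or before OP6 starts 8:45pm → clear.
OP3: ends 12:30pm at or before OP6 starts 8:45pm → clear.
OP2: ends 1:30pm at or before OP6 starts 8:45pm → clear.
OP4: ends 5:15pm at or before OP6 starts 8:45pm → clear.
OP5: ends 5:45pm at or before OP6 starts 8:45pm → clear.

No — it doesn't clash with anything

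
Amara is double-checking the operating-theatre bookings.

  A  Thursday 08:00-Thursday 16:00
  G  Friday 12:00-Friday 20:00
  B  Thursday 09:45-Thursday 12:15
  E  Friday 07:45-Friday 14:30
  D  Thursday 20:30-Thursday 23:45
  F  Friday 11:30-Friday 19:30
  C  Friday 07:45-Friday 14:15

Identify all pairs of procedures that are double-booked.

Sorted by start: A, B, D, C, E, F, G.
B starts before A ends → A and B overlap.
D starts after A ends, so nothing later overlaps A either.
D starts after B ends, so nothing later overlaps B either.
C starts after D ends, so nothing later overlaps D either.
E starts before C ends → C and E overlap.
F starts before C ends → C and F overlap.
G starts before C ends → C and G overlap.
F starts before E ends → E and F overlap.
G starts before E ends → E and G overlap.
G starts before F ends → F and G overlap.

A & B, C & E, C & F, C & G, E & F, E & G, F & G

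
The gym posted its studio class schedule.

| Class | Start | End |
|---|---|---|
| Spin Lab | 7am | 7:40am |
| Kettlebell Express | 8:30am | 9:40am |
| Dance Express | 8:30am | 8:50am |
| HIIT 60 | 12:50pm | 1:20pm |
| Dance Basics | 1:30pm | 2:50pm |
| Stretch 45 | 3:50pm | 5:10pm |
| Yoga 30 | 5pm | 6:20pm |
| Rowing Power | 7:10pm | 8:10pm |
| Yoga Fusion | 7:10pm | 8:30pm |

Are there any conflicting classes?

Sorted by start: Spin Lab, Kettlebell Express, Dance Express, HIIT 60, Dance Basics, Stretch 45, Yoga 30, Rowing Power, Yoga Fusion.
Kettlebell Express starts after Spin Lab ends, so nothing later overlaps Spin Lab either.
Dance Express starts before Kettlebell Express ends → Kettlebell Express and Dance Express overlap.
That's a conflict, so the schedule is not conflict-free.

Yes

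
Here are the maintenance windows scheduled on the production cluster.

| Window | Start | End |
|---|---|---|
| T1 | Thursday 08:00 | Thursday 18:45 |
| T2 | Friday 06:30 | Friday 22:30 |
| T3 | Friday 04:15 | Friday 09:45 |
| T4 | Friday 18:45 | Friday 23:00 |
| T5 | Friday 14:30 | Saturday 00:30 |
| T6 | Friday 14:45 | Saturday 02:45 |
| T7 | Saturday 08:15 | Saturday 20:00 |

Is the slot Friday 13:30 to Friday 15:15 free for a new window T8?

No — it overlaps T2, T5, T6

T1: ends Thursday 18:45 at or before T8 starts Friday 13:30 → clear.
T3: ends Friday 09:45 at or before T8 starts Friday 13:30 → clear.
T2: starts Friday 06:30 before T8 ends Friday 15:15, and ends Friday 22:30 after T8 starts Friday 13:30 → overlap.
T5: starts Friday 14:30 before T8 ends Friday 15:15, and ends Saturday 00:30 after T8 starts Friday 13:30 → overlap.
T6: starts Friday 14:45 before T8 ends Friday 15:15, and ends Saturday 02:45 after T8 starts Friday 13:30 → overlap.
T4: starts Friday 18:45 at or after T8 ends Friday 15:15 → clear.
T7: starts Saturday 08:15 at or after T8 ends Friday 15:15 → clear.
T8 overlaps T2, T5, T6.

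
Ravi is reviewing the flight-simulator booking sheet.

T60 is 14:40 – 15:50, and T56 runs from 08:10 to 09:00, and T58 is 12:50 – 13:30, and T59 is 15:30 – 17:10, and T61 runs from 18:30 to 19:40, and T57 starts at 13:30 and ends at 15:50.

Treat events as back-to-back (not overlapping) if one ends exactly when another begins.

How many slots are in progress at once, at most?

Walk through starts and ends in time order (an end at T is processed before a start at T):
08:10 start T56 → 1
09:00 end T56 → 0
12:50 start T58 → 1
13:30 end T58 → 0
13:30 start T57 → 1
14:40 start T60 → 2
15:30 start T59 → 3
15:50 end T57 → 2
15:50 end T60 → 1
17:10 end T59 → 0
18:30 start T61 → 1
19:40 end T61 → 0
Peak is 3, at 15:30 (T57, T59, T60).

3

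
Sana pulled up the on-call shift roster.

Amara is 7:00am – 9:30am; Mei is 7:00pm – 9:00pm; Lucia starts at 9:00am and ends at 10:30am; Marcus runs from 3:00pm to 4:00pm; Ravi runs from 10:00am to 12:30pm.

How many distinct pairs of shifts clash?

2

Sorted by start: Amara, Lucia, Ravi, Marcus, Mei.
Lucia starts before Amara ends → Amara and Lucia overlap.
Ravi starts after Amara ends — done with Amara.
Ravi starts before Lucia ends → Lucia and Ravi overlap.
Marcus starts after Lucia ends — done with Lucia.
Marcus starts after Ravi ends — done with Ravi.
Mei starts after Marcus ends.
Overlapping pairs: Amara & Lucia, Lucia & Ravi — 2 in total.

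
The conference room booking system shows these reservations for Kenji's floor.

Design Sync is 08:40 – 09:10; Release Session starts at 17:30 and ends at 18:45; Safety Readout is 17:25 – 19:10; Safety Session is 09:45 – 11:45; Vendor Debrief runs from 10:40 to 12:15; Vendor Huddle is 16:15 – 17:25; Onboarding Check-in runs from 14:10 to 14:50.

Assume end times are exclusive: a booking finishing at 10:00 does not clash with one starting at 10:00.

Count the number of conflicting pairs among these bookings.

2

Sorted by start: Design Sync, Safety Session, Vendor Debrief, Onboarding Check-in, Vendor Huddle, Safety Readout, Release Session.
Safety Session starts after Design Sync ends — done with Design Sync.
Vendor Debrief starts before Safety Session ends → Safety Session and Vendor Debrief overlap.
Onboarding Check-in starts after Safety Session ends — done with Safety Session.
Onboarding Check-in starts after Vendor Debrief ends — done with Vendor Debrief.
Vendor Huddle starts after Onboarding Check-in ends — done with Onboarding Check-in.
Safety Readout starts exactly when Vendor Huddle ends (back-to-back, no overlap) — done with Vendor Huddle.
Release Session starts before Safety Readout ends → Safety Readout and Release Session overlap.
Overlapping pairs: Release Session & Safety Readout, Safety Session & Vendor Debrief — 2 in total.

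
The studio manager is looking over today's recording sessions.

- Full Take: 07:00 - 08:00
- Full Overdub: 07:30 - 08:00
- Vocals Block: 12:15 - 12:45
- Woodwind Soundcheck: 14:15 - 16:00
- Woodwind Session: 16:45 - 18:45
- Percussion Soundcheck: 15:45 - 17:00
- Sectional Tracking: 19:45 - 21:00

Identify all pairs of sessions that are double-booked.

Sorted by start: Full Take, Full Overdub, Vocals Block, Woodwind Soundcheck, Percussion Soundcheck, Woodwind Session, Sectional Tracking.
Full Overdub starts before Full Take ends → Full Take and Full Overdub overlap.
Vocals Block starts after Full Take ends; Full Take is clear from here.
Vocals Block starts after Full Overdub ends; Full Overdub is clear from here.
Woodwind Soundcheck starts after Vocals Block ends; Vocals Block is clear from here.
Percussion Soundcheck starts before Woodwind Soundcheck ends → Woodwind Soundcheck and Percussion Soundcheck overlap.
Woodwind Session starts after Woodwind Soundcheck ends; Woodwind Soundcheck is clear from here.
Woodwind Session starts before Percussion Soundcheck ends → Percussion Soundcheck and Woodwind Session overlap.
Sectional Tracking starts after Percussion Soundcheck ends.
Sectional Tracking starts after Woodwind Session ends.

Full Overdub & Full Take, Percussion Soundcheck & Woodwind Session, Percussion Soundcheck & Woodwind Soundcheck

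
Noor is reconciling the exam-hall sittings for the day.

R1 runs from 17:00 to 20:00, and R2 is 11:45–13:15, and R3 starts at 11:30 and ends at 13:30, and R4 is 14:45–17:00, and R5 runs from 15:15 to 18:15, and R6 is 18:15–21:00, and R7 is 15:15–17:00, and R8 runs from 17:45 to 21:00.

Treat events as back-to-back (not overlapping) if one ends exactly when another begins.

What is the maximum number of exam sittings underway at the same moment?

3

Sweep the timeline, counting +1 at each start and −1 at each end (ends before starts at a tie):
11:30 start R3 → 1
11:45 start R2 → 2
13:15 end R2 → 1
13:30 end R3 → 0
14:45 start R4 → 1
15:15 start R5 → 2
15:15 start R7 → 3
17:00 end R4 → 2
17:00 end R7 → 1
17:00 start R1 → 2
17:45 start R8 → 3
18:15 end R5 → 2
18:15 start R6 → 3
20:00 end R1 → 2
21:00 end R6 → 1
21:00 end R8 → 0
Peak is 3, at 15:15 (R4, R5, R7).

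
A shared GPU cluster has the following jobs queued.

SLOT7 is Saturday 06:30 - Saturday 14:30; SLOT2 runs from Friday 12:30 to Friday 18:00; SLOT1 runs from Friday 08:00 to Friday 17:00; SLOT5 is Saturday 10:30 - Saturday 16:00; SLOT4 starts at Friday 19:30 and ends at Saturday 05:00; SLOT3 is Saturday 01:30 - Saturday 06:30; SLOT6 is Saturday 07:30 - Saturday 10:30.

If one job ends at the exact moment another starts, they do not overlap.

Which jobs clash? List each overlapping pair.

SLOT1 & SLOT2, SLOT3 & SLOT4, SLOT5 & SLOT7, SLOT6 & SLOT7

Two intervals overlap when each starts before the other ends.
Sorted by start: SLOT1, SLOT2, SLOT4, SLOT3, SLOT7, SLOT6, SLOT5.
SLOT2 starts before SLOT1 ends → SLOT1 and SLOT2 overlap.
SLOT4 starts after SLOT1 ends — done with SLOT1.
SLOT4 starts after SLOT2 ends — done with SLOT2.
SLOT3 starts before SLOT4 ends → SLOT4 and SLOT3 overlap.
SLOT7 starts after SLOT4 ends — done with SLOT4.
SLOT7 starts exactly when SLOT3 ends (back-to-back, no overlap) — done with SLOT3.
SLOT6 starts before SLOT7 ends → SLOT7 and SLOT6 overlap.
SLOT5 starts before SLOT7 ends → SLOT7 and SLOT5 overlap.
SLOT5 starts exactly when SLOT6 ends (back-to-back, no overlap).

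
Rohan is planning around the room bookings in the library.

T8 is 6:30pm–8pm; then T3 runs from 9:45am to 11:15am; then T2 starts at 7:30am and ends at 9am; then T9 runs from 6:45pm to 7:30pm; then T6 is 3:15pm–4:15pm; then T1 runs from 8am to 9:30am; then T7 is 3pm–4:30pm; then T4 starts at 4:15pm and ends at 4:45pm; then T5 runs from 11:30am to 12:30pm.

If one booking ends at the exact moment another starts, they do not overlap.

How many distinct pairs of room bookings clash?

Sorted by start: T2, T1, T3, T5, T7, T6, T4, T8, T9.
T1 starts before T2 ends → T2 and T1 overlap.
T3 starts after T2 ends, so T2 has no further overlaps.
T3 starts after T1 ends, so T1 has no further overlaps.
T5 starts after T3 ends, so T3 has no further overlaps.
T7 starts after T5 ends, so T5 has no further overlaps.
T6 starts before T7 ends → T7 and T6 overlap.
T4 starts before T7 ends → T7 and T4 overlap.
T8 starts after T7 ends, so T7 has no further overlaps.
T4 starts exactly when T6 ends (back-to-back, no overlap), so T6 has no further overlaps.
T8 starts after T4 ends, so T4 has no further overlaps.
T9 starts before T8 ends → T8 and T9 overlap.
Overlapping pairs: T1 & T2, T4 & T7, T6 & T7, T8 & T9 — 4 in total.

4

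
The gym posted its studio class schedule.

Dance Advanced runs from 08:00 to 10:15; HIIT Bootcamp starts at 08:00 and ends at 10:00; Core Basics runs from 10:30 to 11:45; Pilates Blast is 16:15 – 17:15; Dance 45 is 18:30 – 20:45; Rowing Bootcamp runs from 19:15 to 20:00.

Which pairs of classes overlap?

Dance 45 & Rowing Bootcamp, Dance Advanced & HIIT Bootcamp

Sorted by start: Dance Advanced, HIIT Bootcamp, Core Basics, Pilates Blast, Dance 45, Rowing Bootcamp.
HIIT Bootcamp starts before Dance Advanced ends → Dance Advanced and HIIT Bootcamp overlap.
Core Basics starts after Dance Advanced ends — done with Dance Advanced.
Core Basics starts after HIIT Bootcamp ends — done with HIIT Bootcamp.
Pilates Blast starts after Core Basics ends — done with Core Basics.
Dance 45 starts after Pilates Blast ends — done with Pilates Blast.
Rowing Bootcamp starts before Dance 45 ends → Dance 45 and Rowing Bootcamp overlap.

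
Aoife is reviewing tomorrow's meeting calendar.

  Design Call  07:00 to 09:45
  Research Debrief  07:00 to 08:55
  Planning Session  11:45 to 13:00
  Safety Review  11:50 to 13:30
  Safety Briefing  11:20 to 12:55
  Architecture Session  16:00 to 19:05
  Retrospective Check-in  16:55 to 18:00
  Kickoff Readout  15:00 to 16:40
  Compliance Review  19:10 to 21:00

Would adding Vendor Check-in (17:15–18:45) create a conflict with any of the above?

Yes — it overlaps Architecture Session, Retrospective Check-in

Design Call: ends 09:45 at or before Vendor Check-in starts 17:15 → clear.
Research Debrief: ends 08:55 at or before Vendor Check-in starts 17:15 → clear.
Safety Briefing: ends 12:55 at or before Vendor Check-in starts 17:15 → clear.
Planning Session: ends 13:00 at or before Vendor Check-in starts 17:15 → clear.
Safety Review: ends 13:30 at or before Vendor Check-in starts 17:15 → clear.
Kickoff Readout: ends 16:40 at or before Vendor Check-in starts 17:15 → clear.
Architecture Session: starts 16:00 before Vendor Check-in ends 18:45, and ends 19:05 after Vendor Check-in starts 17:15 → overlap.
Retrospective Check-in: starts 16:55 before Vendor Check-in ends 18:45, and ends 18:00 after Vendor Check-in starts 17:15 → overlap.
Compliance Review: starts 19:10 at or after Vendor Check-in ends 18:45 → clear.
Vendor Check-in overlaps Architecture Session, Retrospective Check-in.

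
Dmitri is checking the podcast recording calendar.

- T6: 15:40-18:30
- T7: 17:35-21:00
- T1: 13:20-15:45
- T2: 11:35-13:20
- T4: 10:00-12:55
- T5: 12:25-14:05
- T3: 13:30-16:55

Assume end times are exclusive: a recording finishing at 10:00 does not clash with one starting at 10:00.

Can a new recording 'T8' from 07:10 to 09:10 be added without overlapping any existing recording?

Yes — the slot is free

T4: starts 10:00 at or after T8 ends 09:10 → clear.
T2: starts 11:35 at or after T8 ends 09:10 → clear.
T5: starts 12:25 at or after T8 ends 09:10 → clear.
T1: starts 13:20 at or after T8 ends 09:10 → clear.
T3: starts 13:30 at or after T8 ends 09:10 → clear.
T6: starts 15:40 at or after T8 ends 09:10 → clear.
T7: starts 17:35 at or after T8 ends 09:10 → clear.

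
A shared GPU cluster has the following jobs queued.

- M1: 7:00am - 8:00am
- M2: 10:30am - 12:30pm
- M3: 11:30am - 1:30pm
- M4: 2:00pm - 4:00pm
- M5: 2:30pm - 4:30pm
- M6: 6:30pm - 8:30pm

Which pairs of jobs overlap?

Sorted by start: M1, M2, M3, M4, M5, M6.
M2 starts after M1 ends, so nothing later overlaps M1 either.
M3 starts before M2 ends → M2 and M3 overlap.
M4 starts after M2 ends, so nothing later overlaps M2 either.
M4 starts after M3 ends, so nothing later overlaps M3 either.
M5 starts before M4 ends → M4 and M5 overlap.
M6 starts after M4 ends.
M6 starts after M5 ends.

M2 & M3, M4 & M5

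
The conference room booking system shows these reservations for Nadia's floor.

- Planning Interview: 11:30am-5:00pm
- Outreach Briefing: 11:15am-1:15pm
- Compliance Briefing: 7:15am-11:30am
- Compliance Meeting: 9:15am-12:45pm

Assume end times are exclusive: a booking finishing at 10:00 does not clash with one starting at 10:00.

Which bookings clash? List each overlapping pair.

Sorted by start: Compliance Briefing, Compliance Meeting, Outreach Briefing, Planning Interview.
Compliance Meeting starts before Compliance Briefing ends → Compliance Briefing and Compliance Meeting overlap.
Outreach Briefing starts before Compliance Briefing ends → Compliance Briefing and Outreach Briefing overlap.
Planning Interview starts exactly when Compliance Briefing ends (back-to-back, no overlap).
Outreach Briefing starts before Compliance Meeting ends → Compliance Meeting and Outreach Briefing overlap.
Planning Interview starts before Compliance Meeting ends → Compliance Meeting and Planning Interview overlap.
Planning Interview starts before Outreach Briefing ends → Outreach Briefing and Planning Interview overlap.

Compliance Briefing & Compliance Meeting, Compliance Briefing & Outreach Briefing, Compliance Meeting & Outreach Briefing, Compliance Meeting & Planning Interview, Outreach Briefing & Planning Interview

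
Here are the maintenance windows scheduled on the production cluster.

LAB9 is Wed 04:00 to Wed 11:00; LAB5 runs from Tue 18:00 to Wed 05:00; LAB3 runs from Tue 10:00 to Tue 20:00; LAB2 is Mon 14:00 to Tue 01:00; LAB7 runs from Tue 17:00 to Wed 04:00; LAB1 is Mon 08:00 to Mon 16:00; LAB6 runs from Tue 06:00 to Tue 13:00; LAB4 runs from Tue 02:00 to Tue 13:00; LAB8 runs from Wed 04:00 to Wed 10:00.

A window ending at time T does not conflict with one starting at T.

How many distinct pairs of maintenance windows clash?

Sorted by start: LAB1, LAB2, LAB4, LAB6, LAB3, LAB7, LAB5, LAB8, LAB9.
LAB2 starts before LAB1 ends → LAB1 and LAB2 overlap.
LAB4 starts after LAB1 ends; LAB1 is clear from here.
LAB4 starts after LAB2 ends; LAB2 is clear from here.
LAB6 starts before LAB4 ends → LAB4 and LAB6 overlap.
LAB3 starts before LAB4 ends → LAB4 and LAB3 overlap.
LAB7 starts after LAB4 ends; LAB4 is clear from here.
LAB3 starts before LAB6 ends → LAB6 and LAB3 overlap.
LAB7 starts after LAB6 ends; LAB6 is clear from here.
LAB7 starts before LAB3 ends → LAB3 and LAB7 overlap.
LAB5 starts before LAB3 ends → LAB3 and LAB5 overlap.
LAB8 starts after LAB3 ends; LAB3 is clear from here.
LAB5 starts before LAB7 ends → LAB7 and LAB5 overlap.
LAB8 starts exactly when LAB7 ends (back-to-back, no overlap); LAB7 is clear from here.
LAB8 starts before LAB5 ends → LAB5 and LAB8 overlap.
LAB9 starts before LAB5 ends → LAB5 and LAB9 overlap.
LAB9 starts before LAB8 ends → LAB8 and LAB9 overlap.
Overlapping pairs: LAB1 & LAB2, LAB3 & LAB4, LAB3 & LAB5, LAB3 & LAB6, LAB3 & LAB7, LAB4 & LAB6, LAB5 & LAB7, LAB5 & LAB8, LAB5 & LAB9, LAB8 & LAB9 — 10 in total.

10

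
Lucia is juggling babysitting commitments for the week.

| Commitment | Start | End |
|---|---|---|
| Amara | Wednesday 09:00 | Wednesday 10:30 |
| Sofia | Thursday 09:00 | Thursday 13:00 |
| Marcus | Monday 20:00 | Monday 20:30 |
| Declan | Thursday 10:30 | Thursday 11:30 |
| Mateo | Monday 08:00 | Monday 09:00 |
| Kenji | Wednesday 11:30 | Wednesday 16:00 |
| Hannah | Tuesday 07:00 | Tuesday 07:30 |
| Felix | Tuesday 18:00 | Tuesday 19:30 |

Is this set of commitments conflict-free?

Sorted by start: Mateo, Marcus, Hannah, Felix, Amara, Kenji, Sofia, Declan.
Marcus starts after Mateo ends — done with Mateo.
Hannah starts after Marcus ends — done with Marcus.
Felix starts after Hannah ends — done with Hannah.
Amara starts after Felix ends — done with Felix.
Kenji starts after Amara ends — done with Amara.
Sofia starts after Kenji ends — done with Kenji.
Declan starts before Sofia ends → Sofia and Declan overlap.
That's a conflict, so the schedule is not conflict-free.

No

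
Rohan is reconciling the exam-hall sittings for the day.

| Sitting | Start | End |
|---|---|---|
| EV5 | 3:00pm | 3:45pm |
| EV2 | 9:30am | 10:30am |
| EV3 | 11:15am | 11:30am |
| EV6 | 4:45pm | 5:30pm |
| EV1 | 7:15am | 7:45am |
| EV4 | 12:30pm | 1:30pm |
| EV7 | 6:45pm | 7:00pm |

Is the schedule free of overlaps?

Yes

Sorted by start: EV1, EV2, EV3, EV4, EV5, EV6, EV7.
EV2 starts after EV1 ends, so nothing later overlaps EV1 either.
EV3 starts after EV2 ends, so nothing later overlaps EV2 either.
EV4 starts after EV3 ends, so nothing later overlaps EV3 either.
EV5 starts after EV4 ends, so nothing later overlaps EV4 either.
EV6 starts after EV5 ends, so nothing later overlaps EV5 either.
EV7 starts after EV6 ends.
Every pair is clear; the schedule has no overlaps.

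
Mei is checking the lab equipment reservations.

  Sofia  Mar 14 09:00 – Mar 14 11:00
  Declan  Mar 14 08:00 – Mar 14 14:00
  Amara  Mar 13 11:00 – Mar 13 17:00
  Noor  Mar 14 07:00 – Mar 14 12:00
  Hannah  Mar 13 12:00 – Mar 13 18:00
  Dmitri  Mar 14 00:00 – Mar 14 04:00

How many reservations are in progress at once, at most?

Sweep the timeline, counting +1 at each start and −1 at each end (ends before starts at a tie):
Mar 13 11:00 start Amara → 1
Mar 13 12:00 start Hannah → 2
Mar 13 17:00 end Amara → 1
Mar 13 18:00 end Hannah → 0
Mar 14 00:00 start Dmitri → 1
Mar 14 04:00 end Dmitri → 0
Mar 14 07:00 start Noor → 1
Mar 14 08:00 start Declan → 2
Mar 14 09:00 start Sofia → 3
Mar 14 11:00 end Sofia → 2
Mar 14 12:00 end Noor → 1
Mar 14 14:00 end Declan → 0
Peak is 3, at Mar 14 09:00 (Declan, Noor, Sofia).

3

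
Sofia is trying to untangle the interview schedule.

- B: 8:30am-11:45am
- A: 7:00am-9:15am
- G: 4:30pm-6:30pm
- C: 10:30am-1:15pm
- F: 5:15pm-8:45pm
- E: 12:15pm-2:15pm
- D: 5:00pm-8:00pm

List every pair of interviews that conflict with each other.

A & B, B & C, C & E, D & F, D & G, F & G

Sorted by start: A, B, C, E, G, D, F.
B starts before A ends → A and B overlap.
C starts after A ends; A is clear from here.
C starts before B ends → B and C overlap.
E starts after B ends; B is clear from here.
E starts before C ends → C and E overlap.
G starts after C ends; C is clear from here.
G starts after E ends; E is clear from here.
D starts before G ends → G and D overlap.
F starts before G ends → G and F overlap.
F starts before D ends → D and F overlap.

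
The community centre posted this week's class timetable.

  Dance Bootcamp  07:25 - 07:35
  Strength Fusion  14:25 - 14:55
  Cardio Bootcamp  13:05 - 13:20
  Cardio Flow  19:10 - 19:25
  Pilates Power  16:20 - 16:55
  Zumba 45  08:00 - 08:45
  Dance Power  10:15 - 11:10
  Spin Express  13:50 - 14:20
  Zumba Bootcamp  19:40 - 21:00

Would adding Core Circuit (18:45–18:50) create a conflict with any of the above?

Dance Bootcamp: ends 07:35 at or before Core Circuit starts 18:45 → clear.
Zumba 45: ends 08:45 at or before Core Circuit starts 18:45 → clear.
Dance Power: ends 11:10 at or before Core Circuit starts 18:45 → clear.
Cardio Bootcamp: ends 13:20 at or before Core Circuit starts 18:45 → clear.
Spin Express: ends 14:20 at or before Core Circuit starts 18:45 → clear.
Strength Fusion: ends 14:55 at or before Core Circuit starts 18:45 → clear.
Pilates Power: ends 16:55 at or before Core Circuit starts 18:45 → clear.
Cardio Flow: starts 19:10 at or after Core Circuit ends 18:50 → clear.
Zumba Bootcamp: starts 19:40 at or after Core Circuit ends 18:50 → clear.

No — it doesn't clash with anything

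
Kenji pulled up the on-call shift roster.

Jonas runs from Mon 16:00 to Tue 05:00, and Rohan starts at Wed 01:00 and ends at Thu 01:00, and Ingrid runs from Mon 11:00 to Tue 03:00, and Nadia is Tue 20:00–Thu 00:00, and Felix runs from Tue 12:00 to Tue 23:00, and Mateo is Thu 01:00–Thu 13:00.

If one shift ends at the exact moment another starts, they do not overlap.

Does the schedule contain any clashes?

Check each pair: they overlap iff neither finishes before the other starts.
Sorted by start: Ingrid, Jonas, Felix, Nadia, Rohan, Mateo.
Jonas starts before Ingrid ends → Ingrid and Jonas overlap.
That's a conflict, so the schedule is not conflict-free.

Yes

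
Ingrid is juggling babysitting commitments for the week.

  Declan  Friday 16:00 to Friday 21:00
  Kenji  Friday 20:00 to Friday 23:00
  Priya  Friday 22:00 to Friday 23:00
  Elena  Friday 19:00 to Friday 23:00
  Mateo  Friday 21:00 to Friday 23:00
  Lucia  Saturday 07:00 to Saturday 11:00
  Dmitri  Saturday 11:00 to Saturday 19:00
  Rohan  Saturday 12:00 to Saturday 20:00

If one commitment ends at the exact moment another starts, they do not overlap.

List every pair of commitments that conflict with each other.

Declan & Elena, Declan & Kenji, Dmitri & Rohan, Elena & Kenji, Elena & Mateo, Elena & Priya, Kenji & Mateo, Kenji & Priya, Mateo & Priya

Sorted by start: Declan, Elena, Kenji, Mateo, Priya, Lucia, Dmitri, Rohan.
Elena starts before Declan ends → Declan and Elena overlap.
Kenji starts before Declan ends → Declan and Kenji overlap.
Mateo starts exactly when Declan ends (back-to-back, no overlap); Declan is clear from here.
Kenji starts before Elena ends → Elena and Kenji overlap.
Mateo starts before Elena ends → Elena and Mateo overlap.
Priya starts before Elena ends → Elena and Priya overlap.
Lucia starts after Elena ends; Elena is clear from here.
Mateo starts before Kenji ends → Kenji and Mateo overlap.
Priya starts before Kenji ends → Kenji and Priya overlap.
Lucia starts after Kenji ends; Kenji is clear from here.
Priya starts before Mateo ends → Mateo and Priya overlap.
Lucia starts after Mateo ends; Mateo is clear from here.
Lucia starts after Priya ends; Priya is clear from here.
Dmitri starts exactly when Lucia ends (back-to-back, no overlap); Lucia is clear from here.
Rohan starts before Dmitri ends → Dmitri and Rohan overlap.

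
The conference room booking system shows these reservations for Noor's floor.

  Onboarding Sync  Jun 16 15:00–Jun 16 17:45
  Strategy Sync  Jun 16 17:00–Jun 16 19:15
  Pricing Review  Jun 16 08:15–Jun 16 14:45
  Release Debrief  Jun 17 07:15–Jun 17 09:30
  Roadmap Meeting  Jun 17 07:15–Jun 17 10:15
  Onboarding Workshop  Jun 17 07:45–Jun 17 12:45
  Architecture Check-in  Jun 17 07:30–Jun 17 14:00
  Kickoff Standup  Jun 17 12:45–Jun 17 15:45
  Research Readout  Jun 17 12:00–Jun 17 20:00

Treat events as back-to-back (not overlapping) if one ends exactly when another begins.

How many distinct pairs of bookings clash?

Sorted by start: Pricing Review, Onboarding Sync, Strategy Sync, Release Debrief, Roadmap Meeting, Architecture Check-in, Onboarding Workshop, Research Readout, Kickoff Standup.
Onboarding Sync starts after Pricing Review ends, so Pricing Review has no further overlaps.
Strategy Sync starts before Onboarding Sync ends → Onboarding Sync and Strategy Sync overlap.
Release Debrief starts after Onboarding Sync ends, so Onboarding Sync has no further overlaps.
Release Debrief starts after Strategy Sync ends, so Strategy Sync has no further overlaps.
Roadmap Meeting starts before Release Debrief ends → Release Debrief and Roadmap Meeting overlap.
Architecture Check-in starts before Release Debrief ends → Release Debrief and Architecture Check-in overlap.
Onboarding Workshop starts before Release Debrief ends → Release Debrief and Onboarding Workshop overlap.
Research Readout starts after Release Debrief ends, so Release Debrief has no further overlaps.
Architecture Check-in starts before Roadmap Meeting ends → Roadmap Meeting and Architecture Check-in overlap.
Onboarding Workshop starts before Roadmap Meeting ends → Roadmap Meeting and Onboarding Workshop overlap.
Research Readout starts after Roadmap Meeting ends, so Roadmap Meeting has no further overlaps.
Onboarding Workshop starts before Architecture Check-in ends → Architecture Check-in and Onboarding Workshop overlap.
Research Readout starts before Architecture Check-in ends → Architecture Check-in and Research Readout overlap.
Kickoff Standup starts before Architecture Check-in ends → Architecture Check-in and Kickoff Standup overlap.
Research Readout starts before Onboarding Workshop ends → Onboarding Workshop and Research Readout overlap.
Kickoff Standup starts exactly when Onboarding Workshop ends (back-to-back, no overlap).
Kickoff Standup starts before Research Readout ends → Research Readout and Kickoff Standup overlap.
Overlapping pairs: Architecture Check-in & Kickoff Standup, Architecture Check-in & Onboarding Workshop, Architecture Check-in & Release Debrief, Architecture Check-in & Research Readout, Architecture Check-in & Roadmap Meeting, Kickoff Standup & Research Readout, Onboarding Sync & Strategy Sync, Onboarding Workshop & Release Debrief, Onboarding Workshop & Research Readout, Onboarding Workshop & Roadmap Meeting, Release Debrief & Roadmap Meeting — 11 in total.

11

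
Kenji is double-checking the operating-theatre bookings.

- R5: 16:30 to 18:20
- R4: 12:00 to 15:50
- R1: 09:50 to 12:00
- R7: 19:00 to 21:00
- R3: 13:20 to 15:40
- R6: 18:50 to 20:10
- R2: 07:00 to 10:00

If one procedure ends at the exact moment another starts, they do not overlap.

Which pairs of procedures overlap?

R1 & R2, R3 & R4, R6 & R7

Two intervals overlap when each starts before the other ends.
Sorted by start: R2, R1, R4, R3, R5, R6, R7.
R1 starts before R2 ends → R2 and R1 overlap.
R4 starts after R2 ends — done with R2.
R4 starts exactly when R1 ends (back-to-back, no overlap) — done with R1.
R3 starts before R4 ends → R4 and R3 overlap.
R5 starts after R4 ends — done with R4.
R5 starts after R3 ends — done with R3.
R6 starts after R5 ends — done with R5.
R7 starts before R6 ends → R6 and R7 overlap.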